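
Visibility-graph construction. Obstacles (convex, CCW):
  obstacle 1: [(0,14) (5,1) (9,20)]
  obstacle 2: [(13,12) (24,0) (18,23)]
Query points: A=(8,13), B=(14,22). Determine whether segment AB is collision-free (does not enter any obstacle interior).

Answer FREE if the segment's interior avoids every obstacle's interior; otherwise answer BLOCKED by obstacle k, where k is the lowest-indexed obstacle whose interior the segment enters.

FREE

Obstacle 1 [(0,14) (5,1) (9,20)]:
  edge (0,14)–(5,1): clear
  edge (5,1)–(9,20): clear
  edge (9,20)–(0,14): clear
  midpoint (11,35/2) outside
  → clear
Obstacle 2 [(13,12) (24,0) (18,23)]:
  edge (13,12)–(24,0): clear
  edge (24,0)–(18,23): clear
  edge (18,23)–(13,12): clear
  midpoint (11,35/2) outside
  → clear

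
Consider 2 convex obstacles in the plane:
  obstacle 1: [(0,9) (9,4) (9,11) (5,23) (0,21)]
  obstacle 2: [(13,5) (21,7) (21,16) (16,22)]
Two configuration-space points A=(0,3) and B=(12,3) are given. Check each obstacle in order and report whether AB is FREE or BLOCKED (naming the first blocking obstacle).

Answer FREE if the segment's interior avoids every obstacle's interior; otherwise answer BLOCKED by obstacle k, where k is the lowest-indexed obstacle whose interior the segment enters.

FREE

Obstacle 1 [(0,9) (9,4) (9,11) (5,23) (0,21)]:
  edge (0,9)–(9,4): clear
  edge (9,4)–(9,11): clear
  edge (9,11)–(5,23): clear
  edge (5,23)–(0,21): clear
  edge (0,21)–(0,9): clear
  midpoint (6,3) outside
  → clear
Obstacle 2 [(13,5) (21,7) (21,16) (16,22)]:
  edge (13,5)–(21,7): clear
  edge (21,7)–(21,16): clear
  edge (21,16)–(16,22): clear
  edge (16,22)–(13,5): clear
  midpoint (6,3) outside
  → clear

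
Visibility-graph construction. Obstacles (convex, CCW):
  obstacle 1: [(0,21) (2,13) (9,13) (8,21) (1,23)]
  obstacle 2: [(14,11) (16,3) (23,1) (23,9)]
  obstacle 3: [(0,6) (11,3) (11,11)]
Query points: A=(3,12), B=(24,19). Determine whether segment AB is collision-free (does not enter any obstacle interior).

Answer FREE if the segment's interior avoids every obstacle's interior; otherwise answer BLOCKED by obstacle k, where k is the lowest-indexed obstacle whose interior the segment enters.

Obstacle 1 [(0,21) (2,13) (9,13) (8,21) (1,23)]:
  edge (0,21)–(2,13): clear
  edge (2,13)–(9,13): crosses AB
  edge (9,13)–(8,21): crosses AB
  edge (8,21)–(1,23): clear
  edge (1,23)–(0,21): clear
  → BLOCKED
Obstacle 2 [(14,11) (16,3) (23,1) (23,9)]:
  edge (14,11)–(16,3): clear
  edge (16,3)–(23,1): clear
  edge (23,1)–(23,9): clear
  edge (23,9)–(14,11): clear
  midpoint (27/2,31/2) outside
  → clear
Obstacle 3 [(0,6) (11,3) (11,11)]:
  edge (0,6)–(11,3): clear
  edge (11,3)–(11,11): clear
  edge (11,11)–(0,6): clear
  midpoint (27/2,31/2) outside
  → clear

BLOCKED by obstacle 1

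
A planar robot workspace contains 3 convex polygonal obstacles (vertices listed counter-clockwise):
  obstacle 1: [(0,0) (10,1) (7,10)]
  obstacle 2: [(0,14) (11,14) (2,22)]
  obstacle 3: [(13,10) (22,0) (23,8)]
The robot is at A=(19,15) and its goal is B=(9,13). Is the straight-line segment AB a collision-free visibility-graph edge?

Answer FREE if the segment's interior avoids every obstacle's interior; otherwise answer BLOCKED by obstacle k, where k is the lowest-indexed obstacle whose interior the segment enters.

FREE

Obstacle 1 [(0,0) (10,1) (7,10)]:
  edge (0,0)–(10,1): clear
  edge (10,1)–(7,10): clear
  edge (7,10)–(0,0): clear
  midpoint (14,14) outside
  → clear
Obstacle 2 [(0,14) (11,14) (2,22)]:
  edge (0,14)–(11,14): clear
  edge (11,14)–(2,22): clear
  edge (2,22)–(0,14): clear
  midpoint (14,14) outside
  → clear
Obstacle 3 [(13,10) (22,0) (23,8)]:
  edge (13,10)–(22,0): clear
  edge (22,0)–(23,8): clear
  edge (23,8)–(13,10): clear
  midpoint (14,14) outside
  → clear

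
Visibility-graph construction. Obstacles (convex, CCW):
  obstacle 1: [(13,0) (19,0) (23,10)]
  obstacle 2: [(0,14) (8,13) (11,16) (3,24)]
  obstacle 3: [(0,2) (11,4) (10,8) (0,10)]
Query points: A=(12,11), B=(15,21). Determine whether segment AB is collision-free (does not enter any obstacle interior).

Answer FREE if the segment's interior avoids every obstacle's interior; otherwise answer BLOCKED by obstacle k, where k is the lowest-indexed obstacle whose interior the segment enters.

Obstacle 1 [(13,0) (19,0) (23,10)]:
  edge (13,0)–(19,0): clear
  edge (19,0)–(23,10): clear
  edge (23,10)–(13,0): clear
  midpoint (27/2,16) outside
  → clear
Obstacle 2 [(0,14) (8,13) (11,16) (3,24)]:
  edge (0,14)–(8,13): clear
  edge (8,13)–(11,16): clear
  edge (11,16)–(3,24): clear
  edge (3,24)–(0,14): clear
  midpoint (27/2,16) outside
  → clear
Obstacle 3 [(0,2) (11,4) (10,8) (0,10)]:
  edge (0,2)–(11,4): clear
  edge (11,4)–(10,8): clear
  edge (10,8)–(0,10): clear
  edge (0,10)–(0,2): clear
  midpoint (27/2,16) outside
  → clear

FREE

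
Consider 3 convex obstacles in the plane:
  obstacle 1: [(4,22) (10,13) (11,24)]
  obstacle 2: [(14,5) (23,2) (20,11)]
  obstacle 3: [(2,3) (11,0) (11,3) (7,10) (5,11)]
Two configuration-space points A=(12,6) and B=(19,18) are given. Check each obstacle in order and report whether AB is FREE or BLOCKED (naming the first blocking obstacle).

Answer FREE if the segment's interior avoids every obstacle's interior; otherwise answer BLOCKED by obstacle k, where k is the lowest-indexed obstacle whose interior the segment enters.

Obstacle 1 [(4,22) (10,13) (11,24)]:
  edge (4,22)–(10,13): clear
  edge (10,13)–(11,24): clear
  edge (11,24)–(4,22): clear
  midpoint (31/2,12) outside
  → clear
Obstacle 2 [(14,5) (23,2) (20,11)]:
  edge (14,5)–(23,2): clear
  edge (23,2)–(20,11): clear
  edge (20,11)–(14,5): clear
  midpoint (31/2,12) outside
  → clear
Obstacle 3 [(2,3) (11,0) (11,3) (7,10) (5,11)]:
  edge (2,3)–(11,0): clear
  edge (11,0)–(11,3): clear
  edge (11,3)–(7,10): clear
  edge (7,10)–(5,11): clear
  edge (5,11)–(2,3): clear
  midpoint (31/2,12) outside
  → clear

FREE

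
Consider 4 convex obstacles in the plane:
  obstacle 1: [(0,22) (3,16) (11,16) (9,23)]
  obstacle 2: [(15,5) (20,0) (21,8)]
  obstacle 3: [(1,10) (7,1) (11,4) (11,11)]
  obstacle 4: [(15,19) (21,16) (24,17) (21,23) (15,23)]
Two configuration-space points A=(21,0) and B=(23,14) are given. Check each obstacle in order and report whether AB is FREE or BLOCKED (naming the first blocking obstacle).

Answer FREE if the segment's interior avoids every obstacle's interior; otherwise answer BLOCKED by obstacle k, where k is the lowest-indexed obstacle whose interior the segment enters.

Obstacle 1 [(0,22) (3,16) (11,16) (9,23)]:
  edge (0,22)–(3,16): clear
  edge (3,16)–(11,16): clear
  edge (11,16)–(9,23): clear
  edge (9,23)–(0,22): clear
  midpoint (22,7) outside
  → clear
Obstacle 2 [(15,5) (20,0) (21,8)]:
  edge (15,5)–(20,0): clear
  edge (20,0)–(21,8): clear
  edge (21,8)–(15,5): clear
  midpoint (22,7) outside
  → clear
Obstacle 3 [(1,10) (7,1) (11,4) (11,11)]:
  edge (1,10)–(7,1): clear
  edge (7,1)–(11,4): clear
  edge (11,4)–(11,11): clear
  edge (11,11)–(1,10): clear
  midpoint (22,7) outside
  → clear
Obstacle 4 [(15,19) (21,16) (24,17) (21,23) (15,23)]:
  edge (15,19)–(21,16): clear
  edge (21,16)–(24,17): clear
  edge (24,17)–(21,23): clear
  edge (21,23)–(15,23): clear
  edge (15,23)–(15,19): clear
  midpoint (22,7) outside
  → clear

FREE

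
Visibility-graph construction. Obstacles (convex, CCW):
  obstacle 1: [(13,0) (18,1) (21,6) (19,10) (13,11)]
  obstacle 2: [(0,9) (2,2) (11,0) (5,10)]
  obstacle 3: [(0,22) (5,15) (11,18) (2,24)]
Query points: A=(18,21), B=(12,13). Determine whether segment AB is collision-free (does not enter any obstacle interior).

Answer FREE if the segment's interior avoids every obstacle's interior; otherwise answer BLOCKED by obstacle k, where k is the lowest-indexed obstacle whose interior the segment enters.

Obstacle 1 [(13,0) (18,1) (21,6) (19,10) (13,11)]:
  edge (13,0)–(18,1): clear
  edge (18,1)–(21,6): clear
  edge (21,6)–(19,10): clear
  edge (19,10)–(13,11): clear
  edge (13,11)–(13,0): clear
  midpoint (15,17) outside
  → clear
Obstacle 2 [(0,9) (2,2) (11,0) (5,10)]:
  edge (0,9)–(2,2): clear
  edge (2,2)–(11,0): clear
  edge (11,0)–(5,10): clear
  edge (5,10)–(0,9): clear
  midpoint (15,17) outside
  → clear
Obstacle 3 [(0,22) (5,15) (11,18) (2,24)]:
  edge (0,22)–(5,15): clear
  edge (5,15)–(11,18): clear
  edge (11,18)–(2,24): clear
  edge (2,24)–(0,22): clear
  midpoint (15,17) outside
  → clear

FREE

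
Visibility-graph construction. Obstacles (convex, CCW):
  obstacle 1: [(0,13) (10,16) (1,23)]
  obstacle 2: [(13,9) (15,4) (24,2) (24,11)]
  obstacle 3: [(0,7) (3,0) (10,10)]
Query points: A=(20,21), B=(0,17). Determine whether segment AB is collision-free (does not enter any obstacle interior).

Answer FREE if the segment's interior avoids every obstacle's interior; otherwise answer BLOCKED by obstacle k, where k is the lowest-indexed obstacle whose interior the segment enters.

BLOCKED by obstacle 1

Obstacle 1 [(0,13) (10,16) (1,23)]:
  edge (0,13)–(10,16): clear
  edge (10,16)–(1,23): crosses AB
  edge (1,23)–(0,13): crosses AB
  → BLOCKED
Obstacle 2 [(13,9) (15,4) (24,2) (24,11)]:
  edge (13,9)–(15,4): clear
  edge (15,4)–(24,2): clear
  edge (24,2)–(24,11): clear
  edge (24,11)–(13,9): clear
  midpoint (10,19) outside
  → clear
Obstacle 3 [(0,7) (3,0) (10,10)]:
  edge (0,7)–(3,0): clear
  edge (3,0)–(10,10): clear
  edge (10,10)–(0,7): clear
  midpoint (10,19) outside
  → clear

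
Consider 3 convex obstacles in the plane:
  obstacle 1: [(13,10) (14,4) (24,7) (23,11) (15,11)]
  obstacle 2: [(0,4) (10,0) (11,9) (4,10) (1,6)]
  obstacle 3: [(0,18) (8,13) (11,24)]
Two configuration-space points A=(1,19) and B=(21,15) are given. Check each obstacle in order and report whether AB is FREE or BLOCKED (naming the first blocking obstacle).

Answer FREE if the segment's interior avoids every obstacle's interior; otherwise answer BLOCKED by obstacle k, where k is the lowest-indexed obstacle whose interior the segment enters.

Obstacle 1 [(13,10) (14,4) (24,7) (23,11) (15,11)]:
  edge (13,10)–(14,4): clear
  edge (14,4)–(24,7): clear
  edge (24,7)–(23,11): clear
  edge (23,11)–(15,11): clear
  edge (15,11)–(13,10): clear
  midpoint (11,17) outside
  → clear
Obstacle 2 [(0,4) (10,0) (11,9) (4,10) (1,6)]:
  edge (0,4)–(10,0): clear
  edge (10,0)–(11,9): clear
  edge (11,9)–(4,10): clear
  edge (4,10)–(1,6): clear
  edge (1,6)–(0,4): clear
  midpoint (11,17) outside
  → clear
Obstacle 3 [(0,18) (8,13) (11,24)]:
  edge (0,18)–(8,13): clear
  edge (8,13)–(11,24): crosses AB
  edge (11,24)–(0,18): crosses AB
  → BLOCKED

BLOCKED by obstacle 3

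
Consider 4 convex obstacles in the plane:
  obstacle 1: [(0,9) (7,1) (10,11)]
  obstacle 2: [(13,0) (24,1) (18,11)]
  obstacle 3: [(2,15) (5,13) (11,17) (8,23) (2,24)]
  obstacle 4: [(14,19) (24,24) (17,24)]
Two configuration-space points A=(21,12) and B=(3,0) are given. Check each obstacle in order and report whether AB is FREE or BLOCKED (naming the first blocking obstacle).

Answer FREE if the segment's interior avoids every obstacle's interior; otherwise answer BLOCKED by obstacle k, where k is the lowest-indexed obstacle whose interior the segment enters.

BLOCKED by obstacle 1

Obstacle 1 [(0,9) (7,1) (10,11)]:
  edge (0,9)–(7,1): crosses AB
  edge (7,1)–(10,11): crosses AB
  edge (10,11)–(0,9): clear
  → BLOCKED
Obstacle 2 [(13,0) (24,1) (18,11)]:
  edge (13,0)–(24,1): clear
  edge (24,1)–(18,11): crosses AB
  edge (18,11)–(13,0): crosses AB
  → BLOCKED
Obstacle 3 [(2,15) (5,13) (11,17) (8,23) (2,24)]:
  edge (2,15)–(5,13): clear
  edge (5,13)–(11,17): clear
  edge (11,17)–(8,23): clear
  edge (8,23)–(2,24): clear
  edge (2,24)–(2,15): clear
  midpoint (12,6) outside
  → clear
Obstacle 4 [(14,19) (24,24) (17,24)]:
  edge (14,19)–(24,24): clear
  edge (24,24)–(17,24): clear
  edge (17,24)–(14,19): clear
  midpoint (12,6) outside
  → clear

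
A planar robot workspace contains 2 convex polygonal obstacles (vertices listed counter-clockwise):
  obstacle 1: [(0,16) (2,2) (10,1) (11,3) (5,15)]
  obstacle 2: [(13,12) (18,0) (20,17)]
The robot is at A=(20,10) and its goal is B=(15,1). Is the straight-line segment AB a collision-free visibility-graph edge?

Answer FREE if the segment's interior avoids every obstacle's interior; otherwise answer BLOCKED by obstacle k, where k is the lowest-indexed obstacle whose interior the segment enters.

Obstacle 1 [(0,16) (2,2) (10,1) (11,3) (5,15)]:
  edge (0,16)–(2,2): clear
  edge (2,2)–(10,1): clear
  edge (10,1)–(11,3): clear
  edge (11,3)–(5,15): clear
  edge (5,15)–(0,16): clear
  midpoint (35/2,11/2) outside
  → clear
Obstacle 2 [(13,12) (18,0) (20,17)]:
  edge (13,12)–(18,0): crosses AB
  edge (18,0)–(20,17): crosses AB
  edge (20,17)–(13,12): clear
  → BLOCKED

BLOCKED by obstacle 2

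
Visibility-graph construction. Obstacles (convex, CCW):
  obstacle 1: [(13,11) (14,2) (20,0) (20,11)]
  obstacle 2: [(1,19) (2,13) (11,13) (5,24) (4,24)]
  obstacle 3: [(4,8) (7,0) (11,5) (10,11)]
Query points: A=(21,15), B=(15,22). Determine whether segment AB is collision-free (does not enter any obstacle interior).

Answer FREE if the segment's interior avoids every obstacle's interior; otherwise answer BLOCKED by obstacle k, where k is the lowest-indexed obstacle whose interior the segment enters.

Obstacle 1 [(13,11) (14,2) (20,0) (20,11)]:
  edge (13,11)–(14,2): clear
  edge (14,2)–(20,0): clear
  edge (20,0)–(20,11): clear
  edge (20,11)–(13,11): clear
  midpoint (18,37/2) outside
  → clear
Obstacle 2 [(1,19) (2,13) (11,13) (5,24) (4,24)]:
  edge (1,19)–(2,13): clear
  edge (2,13)–(11,13): clear
  edge (11,13)–(5,24): clear
  edge (5,24)–(4,24): clear
  edge (4,24)–(1,19): clear
  midpoint (18,37/2) outside
  → clear
Obstacle 3 [(4,8) (7,0) (11,5) (10,11)]:
  edge (4,8)–(7,0): clear
  edge (7,0)–(11,5): clear
  edge (11,5)–(10,11): clear
  edge (10,11)–(4,8): clear
  midpoint (18,37/2) outside
  → clear

FREE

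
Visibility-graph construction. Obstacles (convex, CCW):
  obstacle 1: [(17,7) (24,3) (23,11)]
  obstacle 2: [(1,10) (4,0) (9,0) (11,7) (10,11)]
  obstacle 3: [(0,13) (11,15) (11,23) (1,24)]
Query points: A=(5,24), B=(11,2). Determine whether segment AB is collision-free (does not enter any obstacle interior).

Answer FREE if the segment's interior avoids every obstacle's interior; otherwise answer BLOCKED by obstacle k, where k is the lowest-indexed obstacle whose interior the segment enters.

Obstacle 1 [(17,7) (24,3) (23,11)]:
  edge (17,7)–(24,3): clear
  edge (24,3)–(23,11): clear
  edge (23,11)–(17,7): clear
  midpoint (8,13) outside
  → clear
Obstacle 2 [(1,10) (4,0) (9,0) (11,7) (10,11)]:
  edge (1,10)–(4,0): clear
  edge (4,0)–(9,0): clear
  edge (9,0)–(11,7): crosses AB
  edge (11,7)–(10,11): clear
  edge (10,11)–(1,10): crosses AB
  → BLOCKED
Obstacle 3 [(0,13) (11,15) (11,23) (1,24)]:
  edge (0,13)–(11,15): crosses AB
  edge (11,15)–(11,23): clear
  edge (11,23)–(1,24): crosses AB
  edge (1,24)–(0,13): clear
  → BLOCKED

BLOCKED by obstacle 2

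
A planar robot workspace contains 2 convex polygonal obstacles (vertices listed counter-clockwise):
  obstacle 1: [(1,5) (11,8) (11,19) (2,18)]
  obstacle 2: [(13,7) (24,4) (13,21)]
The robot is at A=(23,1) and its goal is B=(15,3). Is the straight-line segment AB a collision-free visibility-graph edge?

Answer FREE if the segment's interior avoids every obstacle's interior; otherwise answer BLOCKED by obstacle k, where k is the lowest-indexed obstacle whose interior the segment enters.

FREE

Obstacle 1 [(1,5) (11,8) (11,19) (2,18)]:
  edge (1,5)–(11,8): clear
  edge (11,8)–(11,19): clear
  edge (11,19)–(2,18): clear
  edge (2,18)–(1,5): clear
  midpoint (19,2) outside
  → clear
Obstacle 2 [(13,7) (24,4) (13,21)]:
  edge (13,7)–(24,4): clear
  edge (24,4)–(13,21): clear
  edge (13,21)–(13,7): clear
  midpoint (19,2) outside
  → clear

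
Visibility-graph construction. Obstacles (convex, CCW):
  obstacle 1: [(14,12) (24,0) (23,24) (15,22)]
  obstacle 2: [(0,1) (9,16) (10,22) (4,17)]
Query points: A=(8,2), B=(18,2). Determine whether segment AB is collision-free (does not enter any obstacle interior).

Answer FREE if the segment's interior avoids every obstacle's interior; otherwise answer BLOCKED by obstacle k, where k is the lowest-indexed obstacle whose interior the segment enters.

FREE

Obstacle 1 [(14,12) (24,0) (23,24) (15,22)]:
  edge (14,12)–(24,0): clear
  edge (24,0)–(23,24): clear
  edge (23,24)–(15,22): clear
  edge (15,22)–(14,12): clear
  midpoint (13,2) outside
  → clear
Obstacle 2 [(0,1) (9,16) (10,22) (4,17)]:
  edge (0,1)–(9,16): clear
  edge (9,16)–(10,22): clear
  edge (10,22)–(4,17): clear
  edge (4,17)–(0,1): clear
  midpoint (13,2) outside
  → clear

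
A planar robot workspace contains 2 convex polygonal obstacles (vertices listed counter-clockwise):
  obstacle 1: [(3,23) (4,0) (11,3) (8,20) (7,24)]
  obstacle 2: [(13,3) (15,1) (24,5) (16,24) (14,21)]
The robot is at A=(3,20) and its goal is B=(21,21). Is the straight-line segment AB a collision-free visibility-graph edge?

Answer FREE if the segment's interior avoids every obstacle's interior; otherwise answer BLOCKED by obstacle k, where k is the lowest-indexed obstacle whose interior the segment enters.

BLOCKED by obstacle 1

Obstacle 1 [(3,23) (4,0) (11,3) (8,20) (7,24)]:
  edge (3,23)–(4,0): crosses AB
  edge (4,0)–(11,3): clear
  edge (11,3)–(8,20): clear
  edge (8,20)–(7,24): crosses AB
  edge (7,24)–(3,23): clear
  → BLOCKED
Obstacle 2 [(13,3) (15,1) (24,5) (16,24) (14,21)]:
  edge (13,3)–(15,1): clear
  edge (15,1)–(24,5): clear
  edge (24,5)–(16,24): crosses AB
  edge (16,24)–(14,21): clear
  edge (14,21)–(13,3): crosses AB
  → BLOCKED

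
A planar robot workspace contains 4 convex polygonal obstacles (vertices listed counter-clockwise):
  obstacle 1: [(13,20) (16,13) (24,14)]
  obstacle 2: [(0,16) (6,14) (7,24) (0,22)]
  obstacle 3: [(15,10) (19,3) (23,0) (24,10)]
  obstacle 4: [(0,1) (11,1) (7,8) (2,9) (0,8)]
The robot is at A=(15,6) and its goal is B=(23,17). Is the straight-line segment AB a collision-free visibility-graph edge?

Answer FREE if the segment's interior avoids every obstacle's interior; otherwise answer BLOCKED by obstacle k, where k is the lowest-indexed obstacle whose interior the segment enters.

Obstacle 1 [(13,20) (16,13) (24,14)]:
  edge (13,20)–(16,13): clear
  edge (16,13)–(24,14): crosses AB
  edge (24,14)–(13,20): crosses AB
  → BLOCKED
Obstacle 2 [(0,16) (6,14) (7,24) (0,22)]:
  edge (0,16)–(6,14): clear
  edge (6,14)–(7,24): clear
  edge (7,24)–(0,22): clear
  edge (0,22)–(0,16): clear
  midpoint (19,23/2) outside
  → clear
Obstacle 3 [(15,10) (19,3) (23,0) (24,10)]:
  edge (15,10)–(19,3): crosses AB
  edge (19,3)–(23,0): clear
  edge (23,0)–(24,10): clear
  edge (24,10)–(15,10): crosses AB
  → BLOCKED
Obstacle 4 [(0,1) (11,1) (7,8) (2,9) (0,8)]:
  edge (0,1)–(11,1): clear
  edge (11,1)–(7,8): clear
  edge (7,8)–(2,9): clear
  edge (2,9)–(0,8): clear
  edge (0,8)–(0,1): clear
  midpoint (19,23/2) outside
  → clear

BLOCKED by obstacle 1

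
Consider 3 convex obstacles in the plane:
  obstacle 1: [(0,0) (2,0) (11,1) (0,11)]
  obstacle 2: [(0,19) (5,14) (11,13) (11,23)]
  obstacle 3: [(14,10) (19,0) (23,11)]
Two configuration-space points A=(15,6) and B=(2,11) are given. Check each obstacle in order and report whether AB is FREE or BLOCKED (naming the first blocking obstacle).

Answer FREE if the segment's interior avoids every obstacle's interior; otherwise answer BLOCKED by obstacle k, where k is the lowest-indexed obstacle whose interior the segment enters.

FREE

Obstacle 1 [(0,0) (2,0) (11,1) (0,11)]:
  edge (0,0)–(2,0): clear
  edge (2,0)–(11,1): clear
  edge (11,1)–(0,11): clear
  edge (0,11)–(0,0): clear
  midpoint (17/2,17/2) outside
  → clear
Obstacle 2 [(0,19) (5,14) (11,13) (11,23)]:
  edge (0,19)–(5,14): clear
  edge (5,14)–(11,13): clear
  edge (11,13)–(11,23): clear
  edge (11,23)–(0,19): clear
  midpoint (17/2,17/2) outside
  → clear
Obstacle 3 [(14,10) (19,0) (23,11)]:
  edge (14,10)–(19,0): clear
  edge (19,0)–(23,11): clear
  edge (23,11)–(14,10): clear
  midpoint (17/2,17/2) outside
  → clear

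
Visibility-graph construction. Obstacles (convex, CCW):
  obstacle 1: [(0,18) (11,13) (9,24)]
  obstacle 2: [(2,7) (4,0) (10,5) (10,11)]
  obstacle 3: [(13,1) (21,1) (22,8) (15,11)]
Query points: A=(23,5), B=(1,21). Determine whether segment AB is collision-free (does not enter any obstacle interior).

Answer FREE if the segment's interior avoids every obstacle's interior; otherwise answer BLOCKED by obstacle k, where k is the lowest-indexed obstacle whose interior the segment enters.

BLOCKED by obstacle 1

Obstacle 1 [(0,18) (11,13) (9,24)]:
  edge (0,18)–(11,13): clear
  edge (11,13)–(9,24): crosses AB
  edge (9,24)–(0,18): crosses AB
  → BLOCKED
Obstacle 2 [(2,7) (4,0) (10,5) (10,11)]:
  edge (2,7)–(4,0): clear
  edge (4,0)–(10,5): clear
  edge (10,5)–(10,11): clear
  edge (10,11)–(2,7): clear
  midpoint (12,13) outside
  → clear
Obstacle 3 [(13,1) (21,1) (22,8) (15,11)]:
  edge (13,1)–(21,1): clear
  edge (21,1)–(22,8): crosses AB
  edge (22,8)–(15,11): clear
  edge (15,11)–(13,1): crosses AB
  → BLOCKED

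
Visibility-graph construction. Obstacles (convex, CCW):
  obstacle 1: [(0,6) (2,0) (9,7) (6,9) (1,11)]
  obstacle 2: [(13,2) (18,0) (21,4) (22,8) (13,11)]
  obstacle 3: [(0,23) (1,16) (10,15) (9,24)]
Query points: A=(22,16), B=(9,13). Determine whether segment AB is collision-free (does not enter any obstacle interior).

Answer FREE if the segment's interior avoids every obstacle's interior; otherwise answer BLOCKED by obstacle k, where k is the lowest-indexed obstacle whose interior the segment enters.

Obstacle 1 [(0,6) (2,0) (9,7) (6,9) (1,11)]:
  edge (0,6)–(2,0): clear
  edge (2,0)–(9,7): clear
  edge (9,7)–(6,9): clear
  edge (6,9)–(1,11): clear
  edge (1,11)–(0,6): clear
  midpoint (31/2,29/2) outside
  → clear
Obstacle 2 [(13,2) (18,0) (21,4) (22,8) (13,11)]:
  edge (13,2)–(18,0): clear
  edge (18,0)–(21,4): clear
  edge (21,4)–(22,8): clear
  edge (22,8)–(13,11): clear
  edge (13,11)–(13,2): clear
  midpoint (31/2,29/2) outside
  → clear
Obstacle 3 [(0,23) (1,16) (10,15) (9,24)]:
  edge (0,23)–(1,16): clear
  edge (1,16)–(10,15): clear
  edge (10,15)–(9,24): clear
  edge (9,24)–(0,23): clear
  midpoint (31/2,29/2) outside
  → clear

FREE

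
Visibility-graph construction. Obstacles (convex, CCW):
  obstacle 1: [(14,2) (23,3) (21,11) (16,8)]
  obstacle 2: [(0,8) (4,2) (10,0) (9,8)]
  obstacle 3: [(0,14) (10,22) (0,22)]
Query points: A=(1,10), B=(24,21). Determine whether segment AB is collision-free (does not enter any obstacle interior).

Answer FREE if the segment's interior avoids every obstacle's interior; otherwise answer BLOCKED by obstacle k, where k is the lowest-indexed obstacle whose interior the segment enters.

FREE

Obstacle 1 [(14,2) (23,3) (21,11) (16,8)]:
  edge (14,2)–(23,3): clear
  edge (23,3)–(21,11): clear
  edge (21,11)–(16,8): clear
  edge (16,8)–(14,2): clear
  midpoint (25/2,31/2) outside
  → clear
Obstacle 2 [(0,8) (4,2) (10,0) (9,8)]:
  edge (0,8)–(4,2): clear
  edge (4,2)–(10,0): clear
  edge (10,0)–(9,8): clear
  edge (9,8)–(0,8): clear
  midpoint (25/2,31/2) outside
  → clear
Obstacle 3 [(0,14) (10,22) (0,22)]:
  edge (0,14)–(10,22): clear
  edge (10,22)–(0,22): clear
  edge (0,22)–(0,14): clear
  midpoint (25/2,31/2) outside
  → clear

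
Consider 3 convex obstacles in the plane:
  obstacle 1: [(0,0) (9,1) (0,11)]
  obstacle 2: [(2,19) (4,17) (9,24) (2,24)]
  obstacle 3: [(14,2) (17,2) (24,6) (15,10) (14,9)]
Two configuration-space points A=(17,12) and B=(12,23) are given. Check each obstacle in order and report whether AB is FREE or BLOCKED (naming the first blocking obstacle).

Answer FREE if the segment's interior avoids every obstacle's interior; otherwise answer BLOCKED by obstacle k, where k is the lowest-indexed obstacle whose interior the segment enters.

FREE

Obstacle 1 [(0,0) (9,1) (0,11)]:
  edge (0,0)–(9,1): clear
  edge (9,1)–(0,11): clear
  edge (0,11)–(0,0): clear
  midpoint (29/2,35/2) outside
  → clear
Obstacle 2 [(2,19) (4,17) (9,24) (2,24)]:
  edge (2,19)–(4,17): clear
  edge (4,17)–(9,24): clear
  edge (9,24)–(2,24): clear
  edge (2,24)–(2,19): clear
  midpoint (29/2,35/2) outside
  → clear
Obstacle 3 [(14,2) (17,2) (24,6) (15,10) (14,9)]:
  edge (14,2)–(17,2): clear
  edge (17,2)–(24,6): clear
  edge (24,6)–(15,10): clear
  edge (15,10)–(14,9): clear
  edge (14,9)–(14,2): clear
  midpoint (29/2,35/2) outside
  → clear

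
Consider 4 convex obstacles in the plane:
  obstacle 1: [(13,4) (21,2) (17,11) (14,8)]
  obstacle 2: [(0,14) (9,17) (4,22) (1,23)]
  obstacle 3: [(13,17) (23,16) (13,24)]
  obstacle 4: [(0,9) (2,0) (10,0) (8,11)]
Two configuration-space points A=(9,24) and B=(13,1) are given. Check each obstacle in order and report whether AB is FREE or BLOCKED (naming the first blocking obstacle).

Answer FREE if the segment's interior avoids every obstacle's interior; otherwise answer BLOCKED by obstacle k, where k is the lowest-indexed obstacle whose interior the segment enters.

FREE

Obstacle 1 [(13,4) (21,2) (17,11) (14,8)]:
  edge (13,4)–(21,2): clear
  edge (21,2)–(17,11): clear
  edge (17,11)–(14,8): clear
  edge (14,8)–(13,4): clear
  midpoint (11,25/2) outside
  → clear
Obstacle 2 [(0,14) (9,17) (4,22) (1,23)]:
  edge (0,14)–(9,17): clear
  edge (9,17)–(4,22): clear
  edge (4,22)–(1,23): clear
  edge (1,23)–(0,14): clear
  midpoint (11,25/2) outside
  → clear
Obstacle 3 [(13,17) (23,16) (13,24)]:
  edge (13,17)–(23,16): clear
  edge (23,16)–(13,24): clear
  edge (13,24)–(13,17): clear
  midpoint (11,25/2) outside
  → clear
Obstacle 4 [(0,9) (2,0) (10,0) (8,11)]:
  edge (0,9)–(2,0): clear
  edge (2,0)–(10,0): clear
  edge (10,0)–(8,11): clear
  edge (8,11)–(0,9): clear
  midpoint (11,25/2) outside
  → clear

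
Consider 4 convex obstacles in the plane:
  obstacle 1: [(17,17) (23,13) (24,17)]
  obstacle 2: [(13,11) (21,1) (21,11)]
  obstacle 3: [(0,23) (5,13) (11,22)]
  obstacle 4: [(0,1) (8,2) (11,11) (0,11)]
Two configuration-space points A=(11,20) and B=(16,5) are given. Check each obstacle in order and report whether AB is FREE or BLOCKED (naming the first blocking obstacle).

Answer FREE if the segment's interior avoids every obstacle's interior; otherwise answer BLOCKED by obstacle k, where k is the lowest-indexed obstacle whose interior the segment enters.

BLOCKED by obstacle 2

Obstacle 1 [(17,17) (23,13) (24,17)]:
  edge (17,17)–(23,13): clear
  edge (23,13)–(24,17): clear
  edge (24,17)–(17,17): clear
  midpoint (27/2,25/2) outside
  → clear
Obstacle 2 [(13,11) (21,1) (21,11)]:
  edge (13,11)–(21,1): crosses AB
  edge (21,1)–(21,11): clear
  edge (21,11)–(13,11): crosses AB
  → BLOCKED
Obstacle 3 [(0,23) (5,13) (11,22)]:
  edge (0,23)–(5,13): clear
  edge (5,13)–(11,22): clear
  edge (11,22)–(0,23): clear
  midpoint (27/2,25/2) outside
  → clear
Obstacle 4 [(0,1) (8,2) (11,11) (0,11)]:
  edge (0,1)–(8,2): clear
  edge (8,2)–(11,11): clear
  edge (11,11)–(0,11): clear
  edge (0,11)–(0,1): clear
  midpoint (27/2,25/2) outside
  → clear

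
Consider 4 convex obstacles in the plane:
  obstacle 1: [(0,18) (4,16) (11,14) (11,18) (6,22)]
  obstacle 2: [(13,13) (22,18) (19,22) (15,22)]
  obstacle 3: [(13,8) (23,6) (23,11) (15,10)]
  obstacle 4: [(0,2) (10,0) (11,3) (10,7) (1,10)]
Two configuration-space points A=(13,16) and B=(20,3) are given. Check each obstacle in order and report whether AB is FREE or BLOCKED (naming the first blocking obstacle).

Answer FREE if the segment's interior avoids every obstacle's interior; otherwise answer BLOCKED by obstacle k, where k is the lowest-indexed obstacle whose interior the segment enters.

BLOCKED by obstacle 2

Obstacle 1 [(0,18) (4,16) (11,14) (11,18) (6,22)]:
  edge (0,18)–(4,16): clear
  edge (4,16)–(11,14): clear
  edge (11,14)–(11,18): clear
  edge (11,18)–(6,22): clear
  edge (6,22)–(0,18): clear
  midpoint (33/2,19/2) outside
  → clear
Obstacle 2 [(13,13) (22,18) (19,22) (15,22)]:
  edge (13,13)–(22,18): crosses AB
  edge (22,18)–(19,22): clear
  edge (19,22)–(15,22): clear
  edge (15,22)–(13,13): crosses AB
  → BLOCKED
Obstacle 3 [(13,8) (23,6) (23,11) (15,10)]:
  edge (13,8)–(23,6): crosses AB
  edge (23,6)–(23,11): clear
  edge (23,11)–(15,10): crosses AB
  edge (15,10)–(13,8): clear
  → BLOCKED
Obstacle 4 [(0,2) (10,0) (11,3) (10,7) (1,10)]:
  edge (0,2)–(10,0): clear
  edge (10,0)–(11,3): clear
  edge (11,3)–(10,7): clear
  edge (10,7)–(1,10): clear
  edge (1,10)–(0,2): clear
  midpoint (33/2,19/2) outside
  → clear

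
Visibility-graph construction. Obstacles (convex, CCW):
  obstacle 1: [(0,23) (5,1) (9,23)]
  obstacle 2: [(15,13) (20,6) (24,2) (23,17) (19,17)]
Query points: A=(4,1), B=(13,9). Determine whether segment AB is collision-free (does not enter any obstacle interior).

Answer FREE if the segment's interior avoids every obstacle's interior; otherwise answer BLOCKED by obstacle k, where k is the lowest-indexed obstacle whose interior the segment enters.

Obstacle 1 [(0,23) (5,1) (9,23)]:
  edge (0,23)–(5,1): crosses AB
  edge (5,1)–(9,23): crosses AB
  edge (9,23)–(0,23): clear
  → BLOCKED
Obstacle 2 [(15,13) (20,6) (24,2) (23,17) (19,17)]:
  edge (15,13)–(20,6): clear
  edge (20,6)–(24,2): clear
  edge (24,2)–(23,17): clear
  edge (23,17)–(19,17): clear
  edge (19,17)–(15,13): clear
  midpoint (17/2,5) outside
  → clear

BLOCKED by obstacle 1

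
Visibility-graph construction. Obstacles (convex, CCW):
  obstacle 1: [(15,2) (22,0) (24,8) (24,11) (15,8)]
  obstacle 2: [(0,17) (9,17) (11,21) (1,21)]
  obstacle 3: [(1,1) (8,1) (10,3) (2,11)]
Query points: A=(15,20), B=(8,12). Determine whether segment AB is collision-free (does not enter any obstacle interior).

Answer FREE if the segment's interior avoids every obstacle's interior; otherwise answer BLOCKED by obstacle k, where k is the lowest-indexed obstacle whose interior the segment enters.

FREE

Obstacle 1 [(15,2) (22,0) (24,8) (24,11) (15,8)]:
  edge (15,2)–(22,0): clear
  edge (22,0)–(24,8): clear
  edge (24,8)–(24,11): clear
  edge (24,11)–(15,8): clear
  edge (15,8)–(15,2): clear
  midpoint (23/2,16) outside
  → clear
Obstacle 2 [(0,17) (9,17) (11,21) (1,21)]:
  edge (0,17)–(9,17): clear
  edge (9,17)–(11,21): clear
  edge (11,21)–(1,21): clear
  edge (1,21)–(0,17): clear
  midpoint (23/2,16) outside
  → clear
Obstacle 3 [(1,1) (8,1) (10,3) (2,11)]:
  edge (1,1)–(8,1): clear
  edge (8,1)–(10,3): clear
  edge (10,3)–(2,11): clear
  edge (2,11)–(1,1): clear
  midpoint (23/2,16) outside
  → clear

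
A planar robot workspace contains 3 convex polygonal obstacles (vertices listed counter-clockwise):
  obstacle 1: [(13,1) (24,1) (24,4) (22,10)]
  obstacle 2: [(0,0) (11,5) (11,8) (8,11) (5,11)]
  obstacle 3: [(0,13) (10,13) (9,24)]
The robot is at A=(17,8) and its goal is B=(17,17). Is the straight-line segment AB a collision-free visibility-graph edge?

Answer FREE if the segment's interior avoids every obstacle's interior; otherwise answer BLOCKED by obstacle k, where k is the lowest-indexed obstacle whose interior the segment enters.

Obstacle 1 [(13,1) (24,1) (24,4) (22,10)]:
  edge (13,1)–(24,1): clear
  edge (24,1)–(24,4): clear
  edge (24,4)–(22,10): clear
  edge (22,10)–(13,1): clear
  midpoint (17,25/2) outside
  → clear
Obstacle 2 [(0,0) (11,5) (11,8) (8,11) (5,11)]:
  edge (0,0)–(11,5): clear
  edge (11,5)–(11,8): clear
  edge (11,8)–(8,11): clear
  edge (8,11)–(5,11): clear
  edge (5,11)–(0,0): clear
  midpoint (17,25/2) outside
  → clear
Obstacle 3 [(0,13) (10,13) (9,24)]:
  edge (0,13)–(10,13): clear
  edge (10,13)–(9,24): clear
  edge (9,24)–(0,13): clear
  midpoint (17,25/2) outside
  → clear

FREE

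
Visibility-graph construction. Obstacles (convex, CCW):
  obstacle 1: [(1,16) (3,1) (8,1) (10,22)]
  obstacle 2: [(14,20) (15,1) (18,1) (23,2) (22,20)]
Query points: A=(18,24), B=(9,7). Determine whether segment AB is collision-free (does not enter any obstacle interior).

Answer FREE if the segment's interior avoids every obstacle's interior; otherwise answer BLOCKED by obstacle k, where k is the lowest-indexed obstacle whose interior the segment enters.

BLOCKED by obstacle 2

Obstacle 1 [(1,16) (3,1) (8,1) (10,22)]:
  edge (1,16)–(3,1): clear
  edge (3,1)–(8,1): clear
  edge (8,1)–(10,22): clear
  edge (10,22)–(1,16): clear
  midpoint (27/2,31/2) outside
  → clear
Obstacle 2 [(14,20) (15,1) (18,1) (23,2) (22,20)]:
  edge (14,20)–(15,1): crosses AB
  edge (15,1)–(18,1): clear
  edge (18,1)–(23,2): clear
  edge (23,2)–(22,20): clear
  edge (22,20)–(14,20): crosses AB
  → BLOCKED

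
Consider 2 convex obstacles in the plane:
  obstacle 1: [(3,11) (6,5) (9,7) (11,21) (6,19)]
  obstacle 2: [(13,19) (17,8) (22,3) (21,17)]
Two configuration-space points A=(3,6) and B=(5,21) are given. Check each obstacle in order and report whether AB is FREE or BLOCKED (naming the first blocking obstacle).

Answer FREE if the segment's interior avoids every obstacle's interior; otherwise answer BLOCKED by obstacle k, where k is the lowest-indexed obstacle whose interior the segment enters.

BLOCKED by obstacle 1

Obstacle 1 [(3,11) (6,5) (9,7) (11,21) (6,19)]:
  edge (3,11)–(6,5): crosses AB
  edge (6,5)–(9,7): clear
  edge (9,7)–(11,21): clear
  edge (11,21)–(6,19): clear
  edge (6,19)–(3,11): crosses AB
  → BLOCKED
Obstacle 2 [(13,19) (17,8) (22,3) (21,17)]:
  edge (13,19)–(17,8): clear
  edge (17,8)–(22,3): clear
  edge (22,3)–(21,17): clear
  edge (21,17)–(13,19): clear
  midpoint (4,27/2) outside
  → clear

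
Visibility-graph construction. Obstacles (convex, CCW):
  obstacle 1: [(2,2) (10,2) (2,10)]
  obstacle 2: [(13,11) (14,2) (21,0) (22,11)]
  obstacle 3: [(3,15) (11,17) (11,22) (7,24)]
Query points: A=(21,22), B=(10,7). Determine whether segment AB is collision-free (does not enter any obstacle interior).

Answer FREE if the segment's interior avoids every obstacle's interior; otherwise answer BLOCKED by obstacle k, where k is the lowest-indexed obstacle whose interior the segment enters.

Obstacle 1 [(2,2) (10,2) (2,10)]:
  edge (2,2)–(10,2): clear
  edge (10,2)–(2,10): clear
  edge (2,10)–(2,2): clear
  midpoint (31/2,29/2) outside
  → clear
Obstacle 2 [(13,11) (14,2) (21,0) (22,11)]:
  edge (13,11)–(14,2): clear
  edge (14,2)–(21,0): clear
  edge (21,0)–(22,11): clear
  edge (22,11)–(13,11): clear
  midpoint (31/2,29/2) outside
  → clear
Obstacle 3 [(3,15) (11,17) (11,22) (7,24)]:
  edge (3,15)–(11,17): clear
  edge (11,17)–(11,22): clear
  edge (11,22)–(7,24): clear
  edge (7,24)–(3,15): clear
  midpoint (31/2,29/2) outside
  → clear

FREE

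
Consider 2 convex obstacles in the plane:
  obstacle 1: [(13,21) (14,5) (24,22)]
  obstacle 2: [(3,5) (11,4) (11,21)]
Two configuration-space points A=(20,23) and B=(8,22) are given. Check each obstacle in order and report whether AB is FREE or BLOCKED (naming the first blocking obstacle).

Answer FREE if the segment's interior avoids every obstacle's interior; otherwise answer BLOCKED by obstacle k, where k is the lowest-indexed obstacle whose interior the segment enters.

Obstacle 1 [(13,21) (14,5) (24,22)]:
  edge (13,21)–(14,5): clear
  edge (14,5)–(24,22): clear
  edge (24,22)–(13,21): clear
  midpoint (14,45/2) outside
  → clear
Obstacle 2 [(3,5) (11,4) (11,21)]:
  edge (3,5)–(11,4): clear
  edge (11,4)–(11,21): clear
  edge (11,21)–(3,5): clear
  midpoint (14,45/2) outside
  → clear

FREE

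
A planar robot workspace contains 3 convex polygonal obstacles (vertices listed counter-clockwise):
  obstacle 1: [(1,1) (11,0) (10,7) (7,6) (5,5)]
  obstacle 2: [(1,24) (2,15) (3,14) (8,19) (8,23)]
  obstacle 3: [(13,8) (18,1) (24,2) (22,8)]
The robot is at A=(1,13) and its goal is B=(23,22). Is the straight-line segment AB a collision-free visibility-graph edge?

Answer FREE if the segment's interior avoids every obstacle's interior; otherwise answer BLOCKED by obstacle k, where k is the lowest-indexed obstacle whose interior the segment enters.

FREE

Obstacle 1 [(1,1) (11,0) (10,7) (7,6) (5,5)]:
  edge (1,1)–(11,0): clear
  edge (11,0)–(10,7): clear
  edge (10,7)–(7,6): clear
  edge (7,6)–(5,5): clear
  edge (5,5)–(1,1): clear
  midpoint (12,35/2) outside
  → clear
Obstacle 2 [(1,24) (2,15) (3,14) (8,19) (8,23)]:
  edge (1,24)–(2,15): clear
  edge (2,15)–(3,14): clear
  edge (3,14)–(8,19): clear
  edge (8,19)–(8,23): clear
  edge (8,23)–(1,24): clear
  midpoint (12,35/2) outside
  → clear
Obstacle 3 [(13,8) (18,1) (24,2) (22,8)]:
  edge (13,8)–(18,1): clear
  edge (18,1)–(24,2): clear
  edge (24,2)–(22,8): clear
  edge (22,8)–(13,8): clear
  midpoint (12,35/2) outside
  → clear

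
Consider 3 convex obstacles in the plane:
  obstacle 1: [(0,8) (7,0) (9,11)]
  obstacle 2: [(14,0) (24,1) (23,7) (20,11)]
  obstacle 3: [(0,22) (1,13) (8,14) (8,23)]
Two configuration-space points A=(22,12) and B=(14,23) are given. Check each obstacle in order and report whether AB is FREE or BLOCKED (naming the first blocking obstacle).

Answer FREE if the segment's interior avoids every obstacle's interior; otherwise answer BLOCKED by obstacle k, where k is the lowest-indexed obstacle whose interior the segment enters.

FREE

Obstacle 1 [(0,8) (7,0) (9,11)]:
  edge (0,8)–(7,0): clear
  edge (7,0)–(9,11): clear
  edge (9,11)–(0,8): clear
  midpoint (18,35/2) outside
  → clear
Obstacle 2 [(14,0) (24,1) (23,7) (20,11)]:
  edge (14,0)–(24,1): clear
  edge (24,1)–(23,7): clear
  edge (23,7)–(20,11): clear
  edge (20,11)–(14,0): clear
  midpoint (18,35/2) outside
  → clear
Obstacle 3 [(0,22) (1,13) (8,14) (8,23)]:
  edge (0,22)–(1,13): clear
  edge (1,13)–(8,14): clear
  edge (8,14)–(8,23): clear
  edge (8,23)–(0,22): clear
  midpoint (18,35/2) outside
  → clear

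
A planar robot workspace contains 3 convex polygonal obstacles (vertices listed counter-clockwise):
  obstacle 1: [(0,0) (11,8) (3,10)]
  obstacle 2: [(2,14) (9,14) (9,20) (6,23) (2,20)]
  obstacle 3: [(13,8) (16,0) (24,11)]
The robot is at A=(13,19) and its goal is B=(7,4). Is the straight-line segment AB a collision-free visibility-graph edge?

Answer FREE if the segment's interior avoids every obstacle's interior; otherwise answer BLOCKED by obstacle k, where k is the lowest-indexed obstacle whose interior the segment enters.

Obstacle 1 [(0,0) (11,8) (3,10)]:
  edge (0,0)–(11,8): crosses AB
  edge (11,8)–(3,10): crosses AB
  edge (3,10)–(0,0): clear
  → BLOCKED
Obstacle 2 [(2,14) (9,14) (9,20) (6,23) (2,20)]:
  edge (2,14)–(9,14): clear
  edge (9,14)–(9,20): clear
  edge (9,20)–(6,23): clear
  edge (6,23)–(2,20): clear
  edge (2,20)–(2,14): clear
  midpoint (10,23/2) outside
  → clear
Obstacle 3 [(13,8) (16,0) (24,11)]:
  edge (13,8)–(16,0): clear
  edge (16,0)–(24,11): clear
  edge (24,11)–(13,8): clear
  midpoint (10,23/2) outside
  → clear

BLOCKED by obstacle 1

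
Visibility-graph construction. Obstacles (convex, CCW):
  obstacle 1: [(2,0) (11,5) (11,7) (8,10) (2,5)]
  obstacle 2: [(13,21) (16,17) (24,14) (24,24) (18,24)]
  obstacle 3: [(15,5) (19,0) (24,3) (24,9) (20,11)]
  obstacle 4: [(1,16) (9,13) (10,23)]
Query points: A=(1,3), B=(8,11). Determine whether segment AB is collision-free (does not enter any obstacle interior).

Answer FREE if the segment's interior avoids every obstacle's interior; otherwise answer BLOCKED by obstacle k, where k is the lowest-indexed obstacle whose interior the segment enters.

Obstacle 1 [(2,0) (11,5) (11,7) (8,10) (2,5)]:
  edge (2,0)–(11,5): clear
  edge (11,5)–(11,7): clear
  edge (11,7)–(8,10): clear
  edge (8,10)–(2,5): crosses AB
  edge (2,5)–(2,0): crosses AB
  → BLOCKED
Obstacle 2 [(13,21) (16,17) (24,14) (24,24) (18,24)]:
  edge (13,21)–(16,17): clear
  edge (16,17)–(24,14): clear
  edge (24,14)–(24,24): clear
  edge (24,24)–(18,24): clear
  edge (18,24)–(13,21): clear
  midpoint (9/2,7) outside
  → clear
Obstacle 3 [(15,5) (19,0) (24,3) (24,9) (20,11)]:
  edge (15,5)–(19,0): clear
  edge (19,0)–(24,3): clear
  edge (24,3)–(24,9): clear
  edge (24,9)–(20,11): clear
  edge (20,11)–(15,5): clear
  midpoint (9/2,7) outside
  → clear
Obstacle 4 [(1,16) (9,13) (10,23)]:
  edge (1,16)–(9,13): clear
  edge (9,13)–(10,23): clear
  edge (10,23)–(1,16): clear
  midpoint (9/2,7) outside
  → clear

BLOCKED by obstacle 1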